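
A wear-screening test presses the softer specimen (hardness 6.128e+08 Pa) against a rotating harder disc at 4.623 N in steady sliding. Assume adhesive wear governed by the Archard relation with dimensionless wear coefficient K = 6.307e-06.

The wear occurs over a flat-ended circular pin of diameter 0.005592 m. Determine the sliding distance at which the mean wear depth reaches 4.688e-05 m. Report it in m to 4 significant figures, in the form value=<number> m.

value=2.420e+04 m

Quoted intermediates are rounded; the computation keeps full precision; rounded once at the end, at four significant figures.
Contact area A = π·d²/4 = π·(0.005592 m)²/4 = 2.456e-05 m².
In SI base units, W = 4.623 N, H = 6.128e+08 Pa, K = 6.307e-06.
Wearable volume V_lim = h_lim·A = 4.688e-05 · 2.456e-05 = 1.151e-09 m³.
Thus life L = V_lim·H/(K·W) = 1.151e-09 · 6.128e+08 / (6.307e-06 · 4.623) = 2.420e+04 m.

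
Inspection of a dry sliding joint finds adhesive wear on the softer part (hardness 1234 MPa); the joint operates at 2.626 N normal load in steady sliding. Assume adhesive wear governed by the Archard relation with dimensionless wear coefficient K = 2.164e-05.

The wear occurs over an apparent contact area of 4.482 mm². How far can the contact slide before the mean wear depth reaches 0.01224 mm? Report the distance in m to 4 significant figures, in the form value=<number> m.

The computation carries full float precision; displayed values are rounded. Rounded once at the end to 4 significant digits.
Hardness H = 1234 MPa = 1.234e+09 Pa.
Contact area A = 4.482 mm² = 4.482e-06 m².
Depth limit h_lim = 0.01224 mm = 1.224e-05 m.
Working in SI base units: W = 2.626 N, H = 1.234e+09 Pa, K = 2.164e-05.
Limit volume V_lim = h_lim·A = 1.224e-05 · 4.482e-06 = 5.486e-11 m³.
Inverting, life L = V_lim·H/(K·W) = 5.486e-11 · 1.234e+09 / (2.164e-05 · 2.626) = 1191 m.

value=1191 m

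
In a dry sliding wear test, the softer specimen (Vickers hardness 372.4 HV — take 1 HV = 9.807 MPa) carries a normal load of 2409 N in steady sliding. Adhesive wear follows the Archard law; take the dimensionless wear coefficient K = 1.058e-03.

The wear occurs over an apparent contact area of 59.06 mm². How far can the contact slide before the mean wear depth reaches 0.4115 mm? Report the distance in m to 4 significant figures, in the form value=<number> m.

value=34.82 m

The intermediates appear rounded; all working math holds full float precision, and a lone final rounding: four significant digits.
Hardness H = 372.4 HV × 9.807 MPa/HV = 3652 MPa = 3.652e+09 Pa.
Contact area A = 59.06 mm² = 5.906e-05 m².
Depth limit h_lim = 0.4115 mm = 4.115e-04 m.
In SI base units, W = 2409 N, H = 3.652e+09 Pa, K = 1.058e-03.
Wearable volume V_lim = h_lim·A = 4.115e-04 · 5.906e-05 = 2.430e-08 m³.
Sliding life L = V_lim·H/(K·W) = 2.430e-08 · 3.652e+09 / (1.058e-03 · 2409) = 34.82 m.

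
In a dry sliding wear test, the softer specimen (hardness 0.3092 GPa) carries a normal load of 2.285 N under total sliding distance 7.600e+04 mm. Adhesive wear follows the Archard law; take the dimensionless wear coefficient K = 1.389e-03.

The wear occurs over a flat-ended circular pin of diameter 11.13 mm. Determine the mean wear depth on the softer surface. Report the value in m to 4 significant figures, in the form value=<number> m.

All working math keeps full precision. The intermediates are printed rounded. Rounded just once: four significant digits.
Convert: The distance L = 7.600e+04 mm = 76.00 m.
Convert: Hardness H = 0.3092 GPa = 3.092e+08 Pa.
Convert: Pin diameter d = 11.13 mm = 0.01113 m. Contact area A = π·d²/4 = π·(0.01113 m)²/4 = 9.729e-05 m².
Collected in SI base units: W = 2.285 N, H = 3.092e+08 Pa, K = 1.389e-03.
The Archard volume V = K·W·L/H = 1.389e-03 · 2.285 · 76.00 / 3.092e+08 = 7.801e-10 m³.
Wear depth h = V/A = 7.801e-10 / 9.729e-05 = 8.018e-06 m.

value=8.018e-06 m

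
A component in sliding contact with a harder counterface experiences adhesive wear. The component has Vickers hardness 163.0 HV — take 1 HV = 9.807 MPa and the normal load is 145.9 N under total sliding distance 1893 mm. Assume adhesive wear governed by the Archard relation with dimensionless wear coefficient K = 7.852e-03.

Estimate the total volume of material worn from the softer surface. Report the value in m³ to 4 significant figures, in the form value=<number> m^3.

The computation holds full float precision — intermediates are printed rounded — a single final rounding, at four significant figures.
Convert: Path length L = 1893 mm = 1.893 m.
Convert: Hardness H = 163.0 HV × 9.807 MPa/HV = 1599 MPa = 1.599e+09 Pa.
In SI base units: W = 145.9 N, H = 1.599e+09 Pa, K = 7.852e-03.
Wear volume V = K·W·L/H = 7.852e-03 · 145.9 · 1.893 / 1.599e+09 = 1.357e-09 m³.

value=1.357e-09 m^3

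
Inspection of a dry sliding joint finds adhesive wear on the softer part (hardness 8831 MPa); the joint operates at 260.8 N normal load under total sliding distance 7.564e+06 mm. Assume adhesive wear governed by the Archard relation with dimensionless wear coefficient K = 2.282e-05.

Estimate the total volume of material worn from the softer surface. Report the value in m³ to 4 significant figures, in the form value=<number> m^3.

value=5.098e-09 m^3

All arithmetic runs at exact precision — quoted intermediates are rounded; rounded just once, at 4 significant digits.
Path length L = 7.564e+06 mm = 7564 m.
Hardness H = 8831 MPa = 8.831e+09 Pa.
As SI base values: W = 260.8 N, H = 8.831e+09 Pa, K = 2.282e-05.
Wear volume V = K·W·L/H = 2.282e-05 · 260.8 · 7564 / 8.831e+09 = 5.098e-09 m³.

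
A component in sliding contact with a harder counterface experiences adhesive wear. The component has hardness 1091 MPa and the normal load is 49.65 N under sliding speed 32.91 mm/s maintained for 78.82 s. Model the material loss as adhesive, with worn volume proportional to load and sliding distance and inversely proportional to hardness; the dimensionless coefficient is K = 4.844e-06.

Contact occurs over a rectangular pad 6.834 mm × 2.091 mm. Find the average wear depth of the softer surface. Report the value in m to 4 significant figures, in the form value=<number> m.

Every step runs at full precision. Intermediates are displayed rounded — a single final rounding: 4 significant digits.
Sliding speed v = 32.91 mm/s = 0.03291 m/s. Path length L = v·t = 0.03291 m/s × 78.82 s = 2.594 m.
Hardness H = 1091 MPa = 1.091e+09 Pa.
Pad sides 6.834 mm × 2.091 mm = 0.006834 m × 0.002091 m. Contact area A = 0.006834 m × 0.002091 m = 1.429e-05 m².
Expressed in SI base units: W = 49.65 N, H = 1.091e+09 Pa, K = 4.844e-06.
Volume removed: V = K·W·L/H = 4.844e-06 · 49.65 · 2.594 / 1.091e+09 = 5.718e-13 m³.
Wear depth h = V/A = 5.718e-13 / 1.429e-05 = 4.002e-08 m.

value=4.002e-08 m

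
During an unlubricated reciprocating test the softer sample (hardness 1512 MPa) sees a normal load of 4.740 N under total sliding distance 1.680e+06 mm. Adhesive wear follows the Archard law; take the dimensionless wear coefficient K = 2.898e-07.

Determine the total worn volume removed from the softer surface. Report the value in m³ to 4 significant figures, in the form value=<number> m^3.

value=1.526e-12 m^3

The intermediates are printed rounded, and the computation maintains exact precision. Rounded just once: 4 significant figures.
Sliding distance L = 1.680e+06 mm = 1680 m.
Hardness H = 1512 MPa = 1.512e+09 Pa.
Collected in SI base units: W = 4.740 N, H = 1.512e+09 Pa, K = 2.898e-07.
The Archard volume V = K·W·L/H = 2.898e-07 · 4.740 · 1680 / 1.512e+09 = 1.526e-12 m³.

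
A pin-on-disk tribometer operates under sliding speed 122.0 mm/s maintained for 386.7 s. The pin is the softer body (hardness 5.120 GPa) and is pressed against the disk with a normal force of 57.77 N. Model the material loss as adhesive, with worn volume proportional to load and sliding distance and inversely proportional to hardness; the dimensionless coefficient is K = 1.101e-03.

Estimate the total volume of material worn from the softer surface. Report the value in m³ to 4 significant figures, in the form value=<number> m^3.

value=5.861e-10 m^3

Every step runs at exact precision. Intermediate values are shown rounded — one final rounding, at four significant figures.
Convert: Sliding speed v = 122.0 mm/s = 0.1220 m/s. The distance L = v·t = 0.1220 m/s × 386.7 s = 47.18 m.
Convert: Hardness H = 5.120 GPa = 5.120e+09 Pa.
As SI base values: W = 57.77 N, H = 5.120e+09 Pa, K = 1.101e-03.
Archard relation: V = K·W·L/H = 1.101e-03 · 57.77 · 47.18 / 5.120e+09 = 5.861e-10 m³.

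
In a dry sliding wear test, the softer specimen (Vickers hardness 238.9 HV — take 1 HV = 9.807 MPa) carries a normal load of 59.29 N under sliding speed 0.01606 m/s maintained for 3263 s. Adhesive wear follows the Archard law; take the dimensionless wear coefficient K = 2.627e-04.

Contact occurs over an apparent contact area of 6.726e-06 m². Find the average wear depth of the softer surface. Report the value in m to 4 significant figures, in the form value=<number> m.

Every step maintains full precision; intermediate values are displayed rounded; one last rounding to four significant digits.
Convert: Distance covered L = v·t = 0.01606 m/s × 3263 s = 52.40 m.
Convert: Hardness H = 238.9 HV × 9.807 MPa/HV = 2343 MPa = 2.343e+09 Pa.
As SI base values: W = 59.29 N, H = 2.343e+09 Pa, K = 2.627e-04.
Archard volume V = K·W·L/H = 2.627e-04 · 59.29 · 52.40 / 2.343e+09 = 3.484e-10 m³.
Depth h = V/A = 3.484e-10 / 6.726e-06 = 5.180e-05 m.

value=5.180e-05 m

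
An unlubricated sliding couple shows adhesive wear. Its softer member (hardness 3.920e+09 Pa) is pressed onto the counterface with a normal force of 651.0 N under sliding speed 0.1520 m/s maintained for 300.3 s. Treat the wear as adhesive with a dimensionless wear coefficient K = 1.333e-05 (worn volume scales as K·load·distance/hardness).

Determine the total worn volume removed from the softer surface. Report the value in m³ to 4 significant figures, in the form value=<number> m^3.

value=1.010e-10 m^3

All working math carries full precision, and the intermediates are shown rounded. Rounded once at the end to four significant figures.
Convert: Distance L = v·t = 0.1520 m/s × 300.3 s = 45.65 m.
Expressed in SI base units: W = 651.0 N, H = 3.920e+09 Pa, K = 1.333e-05.
Archard relation: V = K·W·L/H = 1.333e-05 · 651.0 · 45.65 / 3.920e+09 = 1.010e-10 m³.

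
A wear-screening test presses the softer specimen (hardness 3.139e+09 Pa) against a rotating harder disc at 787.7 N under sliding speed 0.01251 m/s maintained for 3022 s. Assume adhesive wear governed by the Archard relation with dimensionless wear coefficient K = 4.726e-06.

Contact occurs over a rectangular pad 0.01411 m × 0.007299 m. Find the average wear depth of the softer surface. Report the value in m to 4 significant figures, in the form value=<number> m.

Intermediate values are shown rounded, and the computation holds full precision; a lone final rounding, at four significant figures.
Convert: Sliding distance L = v·t = 0.01251 m/s × 3022 s = 37.81 m.
Convert: Contact area A = 0.01411 m × 0.007299 m = 1.030e-04 m².
In SI base units: W = 787.7 N, H = 3.139e+09 Pa, K = 4.726e-06.
Archard relation: V = K·W·L/H = 4.726e-06 · 787.7 · 37.81 / 3.139e+09 = 4.483e-11 m³.
Mean wear depth h = V/A = 4.483e-11 / 1.030e-04 = 4.353e-07 m.

value=4.353e-07 m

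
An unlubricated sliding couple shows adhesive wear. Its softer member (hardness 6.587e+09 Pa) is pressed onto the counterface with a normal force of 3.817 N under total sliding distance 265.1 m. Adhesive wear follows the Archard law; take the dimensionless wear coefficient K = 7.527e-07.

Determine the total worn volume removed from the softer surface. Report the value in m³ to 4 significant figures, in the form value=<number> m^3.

Displayed values are rounded — the computation holds exact precision; one last rounding: four significant figures.
SI base units throughout: W = 3.817 N, H = 6.587e+09 Pa, K = 7.527e-07.
Archard relation: V = K·W·L/H = 7.527e-07 · 3.817 · 265.1 / 6.587e+09 = 1.156e-13 m³.

value=1.156e-13 m^3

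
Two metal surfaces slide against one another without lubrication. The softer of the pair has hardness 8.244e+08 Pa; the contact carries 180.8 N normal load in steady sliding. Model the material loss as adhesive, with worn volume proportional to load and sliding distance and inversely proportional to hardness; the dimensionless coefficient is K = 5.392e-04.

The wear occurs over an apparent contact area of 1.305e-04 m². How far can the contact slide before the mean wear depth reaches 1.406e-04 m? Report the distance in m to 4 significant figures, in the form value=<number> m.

The computation keeps full float precision — displayed values are rounded, and a lone final rounding to four significant figures.
In SI base units: W = 180.8 N, H = 8.244e+08 Pa, K = 5.392e-04.
Allowed volume V_lim = h_lim·A = 1.406e-04 · 1.305e-04 = 1.835e-08 m³.
Life L = V_lim·H/(K·W) = 1.835e-08 · 8.244e+08 / (5.392e-04 · 180.8) = 155.2 m.

value=155.2 m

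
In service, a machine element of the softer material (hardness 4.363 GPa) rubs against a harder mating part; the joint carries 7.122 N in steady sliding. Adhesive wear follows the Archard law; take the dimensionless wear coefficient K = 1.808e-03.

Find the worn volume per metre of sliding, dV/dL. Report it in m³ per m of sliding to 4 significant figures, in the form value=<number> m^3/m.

The intermediates appear rounded; the algebra maintains full float precision. Rounded once at the end, at 4 significant figures.
Convert: Hardness H = 4.363 GPa = 4.363e+09 Pa.
Restated in SI base units: W = 7.122 N, H = 4.363e+09 Pa, K = 1.808e-03.
Volumetric rate dV/dL = K·W/H: 1.808e-03 · 7.122 / 4.363e+09 = 2.951e-12 m³/m.

value=2.951e-12 m^3/m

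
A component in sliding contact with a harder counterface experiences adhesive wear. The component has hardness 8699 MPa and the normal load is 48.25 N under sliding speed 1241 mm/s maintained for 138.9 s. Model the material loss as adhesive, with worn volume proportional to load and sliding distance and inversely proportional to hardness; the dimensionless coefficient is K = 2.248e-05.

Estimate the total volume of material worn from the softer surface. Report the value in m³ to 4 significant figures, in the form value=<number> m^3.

value=2.149e-11 m^3

Intermediates are shown rounded. The computation holds full precision, and one final rounding to 4 significant digits.
Sliding speed v = 1241 mm/s = 1.241 m/s. Total distance L = v·t = 1.241 m/s × 138.9 s = 172.4 m.
Hardness H = 8699 MPa = 8.699e+09 Pa.
Expressed in SI base units: W = 48.25 N, H = 8.699e+09 Pa, K = 2.248e-05.
By Archard's law, V = K·W·L/H = 2.248e-05 · 48.25 · 172.4 / 8.699e+09 = 2.149e-11 m³.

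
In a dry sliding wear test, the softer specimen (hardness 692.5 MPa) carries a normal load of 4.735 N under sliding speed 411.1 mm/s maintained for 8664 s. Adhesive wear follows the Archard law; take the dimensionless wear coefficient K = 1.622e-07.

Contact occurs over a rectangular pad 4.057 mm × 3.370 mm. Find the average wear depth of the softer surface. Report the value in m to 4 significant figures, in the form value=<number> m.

Intermediates are shown rounded. Every step runs at exact precision — one final rounding, at four significant figures.
Sliding speed v = 411.1 mm/s = 0.4111 m/s. The distance L = v·t = 0.4111 m/s × 8664 s = 3562 m.
Hardness H = 692.5 MPa = 6.925e+08 Pa.
Pad sides 4.057 mm × 3.370 mm = 0.004057 m × 0.003370 m. Contact area A = 0.004057 m × 0.003370 m = 1.367e-05 m².
In SI base units, W = 4.735 N, H = 6.925e+08 Pa, K = 1.622e-07.
By Archard's law, V = K·W·L/H = 1.622e-07 · 4.735 · 3562 / 6.925e+08 = 3.950e-12 m³.
Depth of wear h = V/A = 3.950e-12 / 1.367e-05 = 2.889e-07 m.

value=2.889e-07 m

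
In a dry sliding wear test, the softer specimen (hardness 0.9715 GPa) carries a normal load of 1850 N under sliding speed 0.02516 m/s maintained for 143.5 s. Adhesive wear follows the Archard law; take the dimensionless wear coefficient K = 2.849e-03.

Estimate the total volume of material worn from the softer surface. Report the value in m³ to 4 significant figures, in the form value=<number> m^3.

value=1.959e-08 m^3

Intermediate values appear rounded — every step carries full precision — a lone final rounding: 4 significant digits.
The distance L = v·t = 0.02516 m/s × 143.5 s = 3.610 m.
Hardness H = 0.9715 GPa = 9.715e+08 Pa.
In SI base units: W = 1850 N, H = 9.715e+08 Pa, K = 2.849e-03.
Worn volume V = K·W·L/H = 2.849e-03 · 1850 · 3.610 / 9.715e+08 = 1.959e-08 m³.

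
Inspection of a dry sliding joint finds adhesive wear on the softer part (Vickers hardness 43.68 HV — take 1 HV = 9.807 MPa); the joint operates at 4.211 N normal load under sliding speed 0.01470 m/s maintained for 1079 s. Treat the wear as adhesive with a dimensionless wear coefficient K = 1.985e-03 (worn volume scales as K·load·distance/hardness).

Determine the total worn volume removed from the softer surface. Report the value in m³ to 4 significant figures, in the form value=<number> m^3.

value=3.095e-10 m^3

All arithmetic maintains full precision, and the intermediates are printed rounded — rounded once at the end to 4 significant digits.
Convert: Distance L = v·t = 0.01470 m/s × 1079 s = 15.86 m.
Convert: Hardness H = 43.68 HV × 9.807 MPa/HV = 428.4 MPa = 4.284e+08 Pa.
SI base units throughout: W = 4.211 N, H = 4.284e+08 Pa, K = 1.985e-03.
By Archard's law, V = K·W·L/H = 1.985e-03 · 4.211 · 15.86 / 4.284e+08 = 3.095e-10 m³.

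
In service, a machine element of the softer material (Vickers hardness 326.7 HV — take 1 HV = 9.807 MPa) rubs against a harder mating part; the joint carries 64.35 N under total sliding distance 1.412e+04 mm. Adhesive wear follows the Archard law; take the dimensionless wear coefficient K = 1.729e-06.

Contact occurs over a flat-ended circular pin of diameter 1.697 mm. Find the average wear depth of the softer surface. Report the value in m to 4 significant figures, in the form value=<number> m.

value=2.168e-07 m

Intermediates are printed rounded — every step runs at exact precision — a single final rounding to four significant figures.
Path length L = 1.412e+04 mm = 14.12 m.
Hardness H = 326.7 HV × 9.807 MPa/HV = 3204 MPa = 3.204e+09 Pa.
Pin diameter d = 1.697 mm = 0.001697 m. Contact area A = π·d²/4 = π·(0.001697 m)²/4 = 2.262e-06 m².
Working in SI base units: W = 64.35 N, H = 3.204e+09 Pa, K = 1.729e-06.
Archard relation: V = K·W·L/H = 1.729e-06 · 64.35 · 14.12 / 3.204e+09 = 4.903e-13 m³.
Mean depth h = V/A = 4.903e-13 / 2.262e-06 = 2.168e-07 m.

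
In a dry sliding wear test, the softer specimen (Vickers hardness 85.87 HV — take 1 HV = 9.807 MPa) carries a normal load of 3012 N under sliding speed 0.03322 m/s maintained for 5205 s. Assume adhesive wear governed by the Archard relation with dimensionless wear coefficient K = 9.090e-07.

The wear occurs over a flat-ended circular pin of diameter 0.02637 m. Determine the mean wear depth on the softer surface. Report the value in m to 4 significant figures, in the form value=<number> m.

value=1.029e-06 m

The algebra carries exact precision — intermediate values are printed rounded, and rounded once at the end: four significant digits.
Total distance L = v·t = 0.03322 m/s × 5205 s = 172.9 m.
Hardness H = 85.87 HV × 9.807 MPa/HV = 842.1 MPa = 8.421e+08 Pa.
Contact area A = π·d²/4 = π·(0.02637 m)²/4 = 5.461e-04 m².
In SI base units: W = 3012 N, H = 8.421e+08 Pa, K = 9.090e-07.
Volume removed: V = K·W·L/H = 9.090e-07 · 3012 · 172.9 / 8.421e+08 = 5.622e-10 m³.
Mean wear depth h = V/A = 5.622e-10 / 5.461e-04 = 1.029e-06 m.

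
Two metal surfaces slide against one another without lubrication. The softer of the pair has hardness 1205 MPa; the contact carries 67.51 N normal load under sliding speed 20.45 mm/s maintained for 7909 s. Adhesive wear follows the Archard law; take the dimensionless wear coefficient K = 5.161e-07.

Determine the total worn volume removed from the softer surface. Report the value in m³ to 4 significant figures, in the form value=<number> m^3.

value=4.677e-12 m^3

Quoted intermediates are rounded. Every step holds full precision, and a lone final rounding: 4 significant digits.
Convert: Sliding speed v = 20.45 mm/s = 0.02045 m/s. Path length L = v·t = 0.02045 m/s × 7909 s = 161.7 m.
Convert: Hardness H = 1205 MPa = 1.205e+09 Pa.
As SI base values: W = 67.51 N, H = 1.205e+09 Pa, K = 5.161e-07.
Worn volume V = K·W·L/H = 5.161e-07 · 67.51 · 161.7 / 1.205e+09 = 4.677e-12 m³.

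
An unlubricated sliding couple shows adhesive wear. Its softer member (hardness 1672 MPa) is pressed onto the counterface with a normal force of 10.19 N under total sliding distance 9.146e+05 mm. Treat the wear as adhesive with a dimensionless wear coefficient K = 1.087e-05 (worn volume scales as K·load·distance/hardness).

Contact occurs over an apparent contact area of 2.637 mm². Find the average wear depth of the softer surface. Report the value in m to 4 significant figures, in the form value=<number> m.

All working math maintains full float precision, and the intermediates are displayed rounded, and a lone final rounding, at 4 significant digits.
Sliding distance L = 9.146e+05 mm = 914.6 m.
Hardness H = 1672 MPa = 1.672e+09 Pa.
Contact area A = 2.637 mm² = 2.637e-06 m².
In SI base units, W = 10.19 N, H = 1.672e+09 Pa, K = 1.087e-05.
Worn volume V = K·W·L/H = 1.087e-05 · 10.19 · 914.6 / 1.672e+09 = 6.059e-11 m³.
Mean depth h = V/A = 6.059e-11 / 2.637e-06 = 2.298e-05 m.

value=2.298e-05 m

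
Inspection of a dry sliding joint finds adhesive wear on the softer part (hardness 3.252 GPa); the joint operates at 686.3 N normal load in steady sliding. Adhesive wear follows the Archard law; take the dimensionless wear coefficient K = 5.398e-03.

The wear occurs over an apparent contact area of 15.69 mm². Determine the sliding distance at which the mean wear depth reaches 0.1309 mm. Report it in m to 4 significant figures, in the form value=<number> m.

value=1.803 m

The intermediates are shown rounded; the computation holds full float precision; a lone final rounding: four significant figures.
Hardness H = 3.252 GPa = 3.252e+09 Pa.
Contact area A = 15.69 mm² = 1.569e-05 m².
Depth limit h_lim = 0.1309 mm = 1.309e-04 m.
SI base units throughout: W = 686.3 N, H = 3.252e+09 Pa, K = 5.398e-03.
Limit volume V_lim = h_lim·A = 1.309e-04 · 1.569e-05 = 2.054e-09 m³.
Inverting, life L = V_lim·H/(K·W) = 2.054e-09 · 3.252e+09 / (5.398e-03 · 686.3) = 1.803 m.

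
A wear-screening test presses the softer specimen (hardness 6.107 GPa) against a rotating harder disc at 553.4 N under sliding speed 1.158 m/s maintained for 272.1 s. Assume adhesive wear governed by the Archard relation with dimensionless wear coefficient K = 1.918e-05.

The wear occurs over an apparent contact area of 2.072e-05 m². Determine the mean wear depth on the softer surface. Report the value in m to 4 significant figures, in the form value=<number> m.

Quoted intermediates are rounded. The algebra holds exact precision — one final rounding, at 4 significant digits.
Convert: Path length L = v·t = 1.158 m/s × 272.1 s = 315.1 m.
Convert: Hardness H = 6.107 GPa = 6.107e+09 Pa.
In SI base units, W = 553.4 N, H = 6.107e+09 Pa, K = 1.918e-05.
Worn volume V = K·W·L/H = 1.918e-05 · 553.4 · 315.1 / 6.107e+09 = 5.476e-10 m³.
Mean wear depth h = V/A = 5.476e-10 / 2.072e-05 = 2.643e-05 m.

value=2.643e-05 m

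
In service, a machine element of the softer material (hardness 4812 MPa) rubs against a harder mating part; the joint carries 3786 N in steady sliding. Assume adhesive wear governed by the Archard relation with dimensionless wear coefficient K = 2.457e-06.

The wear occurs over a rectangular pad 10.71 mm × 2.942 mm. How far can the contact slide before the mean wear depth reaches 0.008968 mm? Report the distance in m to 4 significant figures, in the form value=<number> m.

Displayed values are rounded — all arithmetic runs at full float precision, and rounded just once to four significant figures.
Convert: Hardness H = 4812 MPa = 4.812e+09 Pa.
Convert: Pad sides 10.71 mm × 2.942 mm = 0.01071 m × 0.002942 m. Contact area A = 0.01071 m × 0.002942 m = 3.151e-05 m².
Convert: Depth limit h_lim = 0.008968 mm = 8.968e-06 m.
In SI base units: W = 3786 N, H = 4.812e+09 Pa, K = 2.457e-06.
At the depth limit, V_lim = h_lim·A = 8.968e-06 · 3.151e-05 = 2.826e-10 m³.
So the life L = V_lim·H/(K·W) = 2.826e-10 · 4.812e+09 / (2.457e-06 · 3786) = 146.2 m.

value=146.2 m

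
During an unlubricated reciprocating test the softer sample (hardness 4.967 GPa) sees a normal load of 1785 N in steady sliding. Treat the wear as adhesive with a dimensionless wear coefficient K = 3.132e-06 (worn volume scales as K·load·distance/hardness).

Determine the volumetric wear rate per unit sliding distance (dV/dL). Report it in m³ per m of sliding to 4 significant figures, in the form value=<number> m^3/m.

Each operation runs at exact precision; quoted intermediates are rounded. Rounded once at the end to 4 significant digits.
Hardness H = 4.967 GPa = 4.967e+09 Pa.
In SI base units: W = 1785 N, H = 4.967e+09 Pa, K = 3.132e-06.
Volumetric rate dV/dL = K·W/H, so: 3.132e-06 · 1785 / 4.967e+09 = 1.126e-12 m³/m.

value=1.126e-12 m^3/m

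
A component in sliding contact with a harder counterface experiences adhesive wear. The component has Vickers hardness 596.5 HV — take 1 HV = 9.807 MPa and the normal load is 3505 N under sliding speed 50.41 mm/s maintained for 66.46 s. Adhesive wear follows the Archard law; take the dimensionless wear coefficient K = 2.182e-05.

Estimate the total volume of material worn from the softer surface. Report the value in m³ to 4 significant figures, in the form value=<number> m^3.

value=4.380e-11 m^3

The intermediates appear rounded; every step keeps full precision. Rounded just once to 4 significant figures.
Convert: Sliding speed v = 50.41 mm/s = 0.05041 m/s. Distance L = v·t = 0.05041 m/s × 66.46 s = 3.350 m.
Convert: Hardness H = 596.5 HV × 9.807 MPa/HV = 5850 MPa = 5.850e+09 Pa.
In SI base units: W = 3505 N, H = 5.850e+09 Pa, K = 2.182e-05.
By Archard's law, V = K·W·L/H = 2.182e-05 · 3505 · 3.350 / 5.850e+09 = 4.380e-11 m³.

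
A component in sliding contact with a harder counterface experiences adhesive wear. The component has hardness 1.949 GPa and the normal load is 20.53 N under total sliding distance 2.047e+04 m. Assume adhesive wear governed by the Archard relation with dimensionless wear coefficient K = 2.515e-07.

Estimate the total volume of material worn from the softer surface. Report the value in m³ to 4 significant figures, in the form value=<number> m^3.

The algebra holds full float precision, and printed values are rounded, and one last rounding to 4 significant digits.
Convert: Hardness H = 1.949 GPa = 1.949e+09 Pa.
Restated in SI base units: W = 20.53 N, H = 1.949e+09 Pa, K = 2.515e-07.
Archard volume V = K·W·L/H = 2.515e-07 · 20.53 · 2.047e+04 / 1.949e+09 = 5.423e-11 m³.

value=5.423e-11 m^3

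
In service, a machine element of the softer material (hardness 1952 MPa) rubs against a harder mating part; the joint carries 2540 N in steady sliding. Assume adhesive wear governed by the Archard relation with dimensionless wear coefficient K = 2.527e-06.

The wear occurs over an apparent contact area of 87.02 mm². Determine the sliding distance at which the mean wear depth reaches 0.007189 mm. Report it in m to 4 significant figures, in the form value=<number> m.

Intermediates are printed rounded — every step keeps full precision. Rounded once at the end: four significant figures.
Hardness H = 1952 MPa = 1.952e+09 Pa.
Contact area A = 87.02 mm² = 8.702e-05 m².
Depth limit h_lim = 0.007189 mm = 7.189e-06 m.
In SI base units, W = 2540 N, H = 1.952e+09 Pa, K = 2.527e-06.
Volume at the limit: V_lim = h_lim·A = 7.189e-06 · 8.702e-05 = 6.256e-10 m³.
Sliding life L = V_lim·H/(K·W) = 6.256e-10 · 1.952e+09 / (2.527e-06 · 2540) = 190.3 m.

value=190.3 m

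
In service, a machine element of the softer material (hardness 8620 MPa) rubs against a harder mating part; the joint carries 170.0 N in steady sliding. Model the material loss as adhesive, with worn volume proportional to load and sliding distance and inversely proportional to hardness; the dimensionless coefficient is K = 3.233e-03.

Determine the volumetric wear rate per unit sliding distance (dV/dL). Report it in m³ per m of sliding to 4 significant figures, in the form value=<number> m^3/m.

value=6.376e-11 m^3/m

All arithmetic runs at full float precision; printed values are rounded — a single final rounding to 4 significant figures.
Convert: Hardness H = 8620 MPa = 8.620e+09 Pa.
In SI base units, W = 170.0 N, H = 8.620e+09 Pa, K = 3.233e-03.
Rate of wear dV/dL = K·W/H: 3.233e-03 · 170.0 / 8.620e+09 = 6.376e-11 m³/m.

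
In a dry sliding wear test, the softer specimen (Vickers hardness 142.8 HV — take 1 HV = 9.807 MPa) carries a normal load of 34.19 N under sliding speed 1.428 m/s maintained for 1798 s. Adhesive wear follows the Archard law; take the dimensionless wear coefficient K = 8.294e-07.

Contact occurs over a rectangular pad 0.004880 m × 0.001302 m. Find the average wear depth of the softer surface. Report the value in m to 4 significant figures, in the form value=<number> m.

Intermediate values are displayed rounded, and every step maintains exact precision; a single final rounding to 4 significant digits.
Convert: Total distance L = v·t = 1.428 m/s × 1798 s = 2568 m.
Convert: Hardness H = 142.8 HV × 9.807 MPa/HV = 1400 MPa = 1.400e+09 Pa.
Convert: Contact area A = 0.004880 m × 0.001302 m = 6.354e-06 m².
In SI base units, W = 34.19 N, H = 1.400e+09 Pa, K = 8.294e-07.
Volume removed: V = K·W·L/H = 8.294e-07 · 34.19 · 2568 / 1.400e+09 = 5.199e-11 m³.
Wear depth h = V/A = 5.199e-11 / 6.354e-06 = 8.182e-06 m.

value=8.182e-06 m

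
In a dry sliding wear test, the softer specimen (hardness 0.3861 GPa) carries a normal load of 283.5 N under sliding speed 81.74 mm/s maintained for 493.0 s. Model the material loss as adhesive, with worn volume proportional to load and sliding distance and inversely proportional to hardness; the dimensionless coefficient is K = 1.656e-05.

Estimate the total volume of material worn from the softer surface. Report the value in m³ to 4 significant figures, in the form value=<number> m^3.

Shown intermediates are rounded. All arithmetic carries full precision, and a lone final rounding, at 4 significant figures.
Convert: Sliding speed v = 81.74 mm/s = 0.08174 m/s. Path length L = v·t = 0.08174 m/s × 493.0 s = 40.30 m.
Convert: Hardness H = 0.3861 GPa = 3.861e+08 Pa.
Expressed in SI base units: W = 283.5 N, H = 3.861e+08 Pa, K = 1.656e-05.
Apply Archard: V = K·W·L/H = 1.656e-05 · 283.5 · 40.30 / 3.861e+08 = 4.900e-10 m³.

value=4.900e-10 m^3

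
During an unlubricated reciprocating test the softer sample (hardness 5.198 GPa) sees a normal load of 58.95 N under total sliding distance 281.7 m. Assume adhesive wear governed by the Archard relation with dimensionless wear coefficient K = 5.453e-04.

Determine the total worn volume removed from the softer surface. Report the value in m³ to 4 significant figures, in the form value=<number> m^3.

value=1.742e-09 m^3

Every step carries exact precision, and the intermediates are shown rounded. Rounded just once: 4 significant digits.
Hardness H = 5.198 GPa = 5.198e+09 Pa.
Collected in SI base units: W = 58.95 N, H = 5.198e+09 Pa, K = 5.453e-04.
Wear volume V = K·W·L/H = 5.453e-04 · 58.95 · 281.7 / 5.198e+09 = 1.742e-09 m³.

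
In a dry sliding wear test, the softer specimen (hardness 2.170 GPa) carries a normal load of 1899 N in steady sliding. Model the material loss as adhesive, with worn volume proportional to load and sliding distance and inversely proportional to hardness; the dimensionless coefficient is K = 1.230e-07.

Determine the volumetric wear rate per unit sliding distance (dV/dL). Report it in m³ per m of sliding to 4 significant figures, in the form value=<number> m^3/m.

All arithmetic maintains exact precision. Intermediate values are shown rounded, and one last rounding, at 4 significant digits.
Hardness H = 2.170 GPa = 2.170e+09 Pa.
Restated in SI base units: W = 1899 N, H = 2.170e+09 Pa, K = 1.230e-07.
Volumetric rate dV/dL = K·W/H — distance-free: 1.230e-07 · 1899 / 2.170e+09 = 1.076e-13 m³/m.

value=1.076e-13 m^3/m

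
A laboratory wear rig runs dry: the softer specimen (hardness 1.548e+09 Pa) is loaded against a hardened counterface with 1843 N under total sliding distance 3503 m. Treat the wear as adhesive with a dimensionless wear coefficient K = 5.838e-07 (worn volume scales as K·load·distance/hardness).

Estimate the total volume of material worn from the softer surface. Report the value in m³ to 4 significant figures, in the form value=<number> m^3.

value=2.435e-09 m^3

Each operation keeps exact precision — intermediate values appear rounded. Rounded once at the end: four significant digits.
In SI base units: W = 1843 N, H = 1.548e+09 Pa, K = 5.838e-07.
Wear volume V = K·W·L/H = 5.838e-07 · 1843 · 3503 / 1.548e+09 = 2.435e-09 m³.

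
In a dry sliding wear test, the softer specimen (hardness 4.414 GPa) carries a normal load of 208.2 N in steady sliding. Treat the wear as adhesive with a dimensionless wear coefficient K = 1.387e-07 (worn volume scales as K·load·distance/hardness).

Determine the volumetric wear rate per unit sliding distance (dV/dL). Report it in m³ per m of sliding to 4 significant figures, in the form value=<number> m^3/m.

value=6.542e-15 m^3/m

The algebra carries full float precision — intermediates appear rounded, and one last rounding: four significant digits.
Hardness H = 4.414 GPa = 4.414e+09 Pa.
Collected in SI base units: W = 208.2 N, H = 4.414e+09 Pa, K = 1.387e-07.
The wear rate dV/dL = K·W/H, per unit distance: 1.387e-07 · 208.2 / 4.414e+09 = 6.542e-15 m³/m.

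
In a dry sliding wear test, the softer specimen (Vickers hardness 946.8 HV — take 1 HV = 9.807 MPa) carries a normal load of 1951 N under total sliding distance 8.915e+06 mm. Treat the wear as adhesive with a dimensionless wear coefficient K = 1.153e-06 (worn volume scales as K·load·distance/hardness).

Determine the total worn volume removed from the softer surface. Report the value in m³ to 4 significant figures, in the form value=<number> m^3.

Each operation keeps full precision. The intermediates are displayed rounded. Rounded once at the end: 4 significant figures.
Distance L = 8.915e+06 mm = 8915 m.
Hardness H = 946.8 HV × 9.807 MPa/HV = 9285 MPa = 9.285e+09 Pa.
Working in SI base units: W = 1951 N, H = 9.285e+09 Pa, K = 1.153e-06.
Archard volume V = K·W·L/H = 1.153e-06 · 1951 · 8915 / 9.285e+09 = 2.160e-09 m³.

value=2.160e-09 m^3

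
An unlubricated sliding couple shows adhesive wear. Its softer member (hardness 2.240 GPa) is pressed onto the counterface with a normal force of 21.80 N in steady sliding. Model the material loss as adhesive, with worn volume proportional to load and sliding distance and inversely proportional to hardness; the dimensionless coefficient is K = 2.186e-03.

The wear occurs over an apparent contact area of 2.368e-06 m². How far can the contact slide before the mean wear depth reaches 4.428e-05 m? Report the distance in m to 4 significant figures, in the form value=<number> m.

value=4.929 m

The algebra keeps full float precision. Intermediate values are printed rounded; rounded once at the end, at four significant digits.
Hardness H = 2.240 GPa = 2.240e+09 Pa.
Working in SI base units: W = 21.80 N, H = 2.240e+09 Pa, K = 2.186e-03.
Limit volume V_lim = h_lim·A = 4.428e-05 · 2.368e-06 = 1.049e-10 m³.
Life L = V_lim·H/(K·W) = 1.049e-10 · 2.240e+09 / (2.186e-03 · 21.80) = 4.929 m.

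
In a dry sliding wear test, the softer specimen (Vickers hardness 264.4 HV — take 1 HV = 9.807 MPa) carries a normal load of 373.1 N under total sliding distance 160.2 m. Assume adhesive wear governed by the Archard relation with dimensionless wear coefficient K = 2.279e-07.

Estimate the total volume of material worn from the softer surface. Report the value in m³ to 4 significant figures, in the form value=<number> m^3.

Every step holds full precision — intermediate values appear rounded. Rounded just once, at four significant digits.
Hardness H = 264.4 HV × 9.807 MPa/HV = 2593 MPa = 2.593e+09 Pa.
Expressed in SI base units: W = 373.1 N, H = 2.593e+09 Pa, K = 2.279e-07.
By Archard's law, V = K·W·L/H = 2.279e-07 · 373.1 · 160.2 / 2.593e+09 = 5.253e-12 m³.

value=5.253e-12 m^3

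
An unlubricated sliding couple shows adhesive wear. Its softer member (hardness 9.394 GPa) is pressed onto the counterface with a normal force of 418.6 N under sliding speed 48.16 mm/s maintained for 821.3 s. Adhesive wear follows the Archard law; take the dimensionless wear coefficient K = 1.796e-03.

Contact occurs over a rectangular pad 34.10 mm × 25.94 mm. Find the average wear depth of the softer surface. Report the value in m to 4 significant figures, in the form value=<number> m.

Intermediate values appear rounded — all working math holds exact precision, and one final rounding, at 4 significant figures.
Convert: Sliding speed v = 48.16 mm/s = 0.04816 m/s. Sliding distance L = v·t = 0.04816 m/s × 821.3 s = 39.55 m.
Convert: Hardness H = 9.394 GPa = 9.394e+09 Pa.
Convert: Pad sides 34.10 mm × 25.94 mm = 0.03410 m × 0.02594 m. Contact area A = 0.03410 m × 0.02594 m = 8.846e-04 m².
Working in SI base units: W = 418.6 N, H = 9.394e+09 Pa, K = 1.796e-03.
Wear volume V = K·W·L/H = 1.796e-03 · 418.6 · 39.55 / 9.394e+09 = 3.166e-09 m³.
Mean depth h = V/A = 3.166e-09 / 8.846e-04 = 3.579e-06 m.

value=3.579e-06 m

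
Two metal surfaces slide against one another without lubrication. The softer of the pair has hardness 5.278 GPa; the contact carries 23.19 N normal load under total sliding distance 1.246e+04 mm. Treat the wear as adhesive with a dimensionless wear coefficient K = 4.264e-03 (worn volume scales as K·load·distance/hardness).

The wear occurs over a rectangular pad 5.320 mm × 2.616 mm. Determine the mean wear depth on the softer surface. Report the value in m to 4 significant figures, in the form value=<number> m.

The algebra maintains exact precision. The intermediates appear rounded. Rounded just once, at 4 significant figures.
Convert: Total distance L = 1.246e+04 mm = 12.46 m.
Convert: Hardness H = 5.278 GPa = 5.278e+09 Pa.
Convert: Pad sides 5.320 mm × 2.616 mm = 0.005320 m × 0.002616 m. Contact area A = 0.005320 m × 0.002616 m = 1.392e-05 m².
Working in SI base units: W = 23.19 N, H = 5.278e+09 Pa, K = 4.264e-03.
Archard relation: V = K·W·L/H = 4.264e-03 · 23.19 · 12.46 / 5.278e+09 = 2.334e-10 m³.
Average depth h = V/A = 2.334e-10 / 1.392e-05 = 1.677e-05 m.

value=1.677e-05 m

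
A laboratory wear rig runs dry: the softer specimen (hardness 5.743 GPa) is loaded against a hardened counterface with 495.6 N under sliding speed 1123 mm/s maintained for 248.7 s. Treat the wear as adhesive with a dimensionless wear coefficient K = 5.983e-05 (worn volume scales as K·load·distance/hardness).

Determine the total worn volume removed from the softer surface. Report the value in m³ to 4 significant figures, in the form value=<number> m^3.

value=1.442e-09 m^3

Displayed values are rounded, and every step runs at full float precision; rounded just once: 4 significant figures.
Convert: Sliding speed v = 1123 mm/s = 1.123 m/s. Path length L = v·t = 1.123 m/s × 248.7 s = 279.3 m.
Convert: Hardness H = 5.743 GPa = 5.743e+09 Pa.
As SI base values: W = 495.6 N, H = 5.743e+09 Pa, K = 5.983e-05.
Apply Archard: V = K·W·L/H = 5.983e-05 · 495.6 · 279.3 / 5.743e+09 = 1.442e-09 m³.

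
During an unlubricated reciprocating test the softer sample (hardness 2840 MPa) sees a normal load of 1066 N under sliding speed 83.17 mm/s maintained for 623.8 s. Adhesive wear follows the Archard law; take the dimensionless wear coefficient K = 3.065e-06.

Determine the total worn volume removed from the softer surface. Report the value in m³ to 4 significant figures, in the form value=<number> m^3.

Intermediate values are displayed rounded; the algebra holds full float precision — one last rounding: 4 significant figures.
Convert: Sliding speed v = 83.17 mm/s = 0.08317 m/s. The distance L = v·t = 0.08317 m/s × 623.8 s = 51.88 m.
Convert: Hardness H = 2840 MPa = 2.840e+09 Pa.
Expressed in SI base units: W = 1066 N, H = 2.840e+09 Pa, K = 3.065e-06.
Archard relation: V = K·W·L/H = 3.065e-06 · 1066 · 51.88 / 2.840e+09 = 5.969e-11 m³.

value=5.969e-11 m^3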